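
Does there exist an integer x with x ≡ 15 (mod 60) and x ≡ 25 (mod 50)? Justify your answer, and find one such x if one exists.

Here gcd(60, 50) = 10, and both 15 and 25 leave remainder 5 mod 10, so the system is consistent.
Step through x = 15, 15 + 60, 15 + 2·60, …: the values 15, 75 reduce mod 50 to 15, 25. The value 75 hits 25.
Check: 75 mod 60 = 15, 75 mod 50 = 25. ✓

x = 75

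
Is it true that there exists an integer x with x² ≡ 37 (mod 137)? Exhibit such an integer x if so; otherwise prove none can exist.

Take x = 96. Then 96² = 9216 = 67·137 + 37, so 96² ≡ 37 (mod 137).

x = 96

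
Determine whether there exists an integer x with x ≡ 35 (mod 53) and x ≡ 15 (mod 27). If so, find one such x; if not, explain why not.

x = 1095

The moduli 53 and 27 are coprime, so by the Chinese Remainder Theorem a unique solution modulo 1431 exists.
Any solution of the first congruence is x = 35 + 53t; substituting into the second, 53t ≡ 15 − 35 ≡ 7 (mod 27).
53 ≡ 26 (mod 27), so this reads 26t ≡ 7 (mod 27). To invert 26 modulo 27: 27 = 1·26 + 1, 26 = 26·1 + 0, and unwinding, 1 = 27 − 1·26. Thus 26⁻¹ ≡ -1 ≡ 26 (mod 27).
Multiplying by 26: t ≡ 26·7 = 182 ≡ 20 (mod 27).
With t = 20: x = 35 + 53·20 = 1095.
Indeed 1095 ≡ 35 (mod 53) and 1095 ≡ 15 (mod 27).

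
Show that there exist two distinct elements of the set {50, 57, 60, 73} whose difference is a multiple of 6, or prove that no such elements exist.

Two integers differ by a multiple of 6 exactly when they have the same residue mod 6. The residues are 50↦2, 57↦3, 60↦0, 73↦1.
These 4 residues are pairwise different, hence no difference of two elements is divisible by 6.

No, no such pair exists.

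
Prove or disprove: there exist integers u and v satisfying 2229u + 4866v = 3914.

Both 2229 and 4866 are divisible by gcd(2229, 4866) = 3, hence so is any combination 2229u + 4866v.
But 3914 is not a multiple of 3 (it leaves remainder 2).
Therefore 2229u + 4866v = 3914 has no solution in integers.

No, no such integers exist.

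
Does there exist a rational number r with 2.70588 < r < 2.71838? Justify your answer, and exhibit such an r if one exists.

Scale by 7: the interval becomes (18.94116, 19.02866), which contains the integer 19.
Hence 19/7 is a rational number with 2.70588 < 19/7 < 2.71838.

r = 19/7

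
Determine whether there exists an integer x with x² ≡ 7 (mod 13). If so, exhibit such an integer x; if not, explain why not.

Since (13 − x)² ≡ x² (mod 13), it suffices to square x = 0, 1, …, 6: the residues are 0, 1, 4, 9, 3, 12, 10.
The set of squares mod 13 is therefore {0, 1, 3, 4, 9, 10, 12}, which does not contain 7.
Therefore x² ≡ 7 (mod 13) has no solution.

There is no such integer.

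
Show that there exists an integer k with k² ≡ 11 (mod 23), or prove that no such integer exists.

Apply Euler's criterion with the prime 23: 11 is a quadratic residue iff 11^11 ≡ 1 (mod 23), and a non-residue iff it is ≡ −1.
Squaring successively (mod 23): 11^2 = 121 ≡ 6; 11^4 ≡ 6² = 36 ≡ 13; 11^8 ≡ 13² = 169 ≡ 8.
Since 11 = 8 + 2 + 1, 11^11 ≡ 8 · 6 · 11; multiplying out mod 23: 8·6 = 48 ≡ 2, then 2·11 = 22 ≡ 22. Thus 11^11 ≡ 22 ≡ −1 (mod 23).
By Euler's criterion 11 is a quadratic non-residue mod 23: no k satisfies k² ≡ 11 (mod 23).

No such integer exists.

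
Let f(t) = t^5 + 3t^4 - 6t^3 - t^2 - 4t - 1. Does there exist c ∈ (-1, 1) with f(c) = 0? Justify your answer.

Yes, f has a root in the interval.

f(-1) = 10 and f(1) = -8, which have opposite signs.
As a polynomial, f is continuous on every closed interval.
So by the Intermediate Value Theorem there is a c strictly between -1 and 1 with f(c) = 0.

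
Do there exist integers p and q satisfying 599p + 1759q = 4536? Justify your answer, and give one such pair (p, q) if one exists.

p = 821, q = -277

Since gcd(599, 1759) = 1, every integer is an integer combination of 599 and 1759.
Dividing repeatedly: 1759 = 2·599 + 561, 599 = 1·561 + 38, 561 = 14·38 + 29, 38 = 1·29 + 9, 29 = 3·9 + 2, 9 = 4·2 + 1, 2 = 2·1 + 0.
Unwinding: 1 = 9 − 4·2 = 9 − 4·(29 − 3·9) = −4·29 + 13·9 = −4·29 + 13·(38 − 1·29) = 13·38 − 17·29 = 13·38 − 17·(561 − 14·38) = −17·561 + 251·38 = −17·561 + 251·(599 − 1·561) = 251·599 − 268·561 = 251·599 − 268·(1759 − 2·599) = −268·1759 + 787·599, i.e. 599·787 + 1759·(-268) = 1.
Multiplying through by 4536: p = 787·4536 = 3569832, q = (-268)·4536 = -1215648 is a solution.
Subtracting 2029·1759 from p and adding 2029·599 to q gives the tidier solution (821, -277).
Indeed 599·821 + 1759·(-277) = 491779 − 487243 = 4536.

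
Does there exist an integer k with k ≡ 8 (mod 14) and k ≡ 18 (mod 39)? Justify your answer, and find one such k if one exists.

The moduli 14 and 39 are coprime, so by the Chinese Remainder Theorem a unique solution modulo 546 exists.
Write k = 8 + 14t and require 8 + 14t ≡ 18 (mod 39), i.e. 14t ≡ 10 (mod 39).
Invert 14 mod 39 by the Euclidean algorithm: 39 = 2·14 + 11, 14 = 1·11 + 3, 11 = 3·3 + 2, 3 = 1·2 + 1, 2 = 2·1 + 0; back-substituting, 1 = 3 − 1·2 = 3 − (11 − 3·3) = −11 + 4·3 = −11 + 4·(14 − 1·11) = 4·14 − 5·11 = 4·14 − 5·(39 − 2·14) = −5·39 + 14·14. Hence 14·14 ≡ 1, so 14⁻¹ ≡ 14 (mod 39).
Therefore t ≡ 14·10 = 140 ≡ 23 (mod 39).
Taking t = 23 gives k = 8 + 14·23 = 330.
Check: 330 mod 14 = 8, 330 mod 39 = 18. ✓

k = 330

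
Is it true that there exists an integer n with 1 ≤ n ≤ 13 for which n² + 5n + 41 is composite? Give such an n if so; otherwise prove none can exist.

At n = 2: 2² + 5·2 + 41 = 55 = 5·11, which is composite.

n = 2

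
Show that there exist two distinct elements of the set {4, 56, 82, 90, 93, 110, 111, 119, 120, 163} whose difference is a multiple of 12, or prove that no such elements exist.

Two integers differ by a multiple of 12 exactly when they have the same residue mod 12. The residues are 4↦4, 56↦8, 82↦10, 90↦6, 93↦9, 110↦2, 111↦3, 119↦11, 120↦0, 163↦7.
These 10 residues are pairwise different, hence no difference of two elements is divisible by 12.

There is no such pair.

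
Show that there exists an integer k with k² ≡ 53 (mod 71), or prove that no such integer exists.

No such integer exists.

Apply Euler's criterion with the prime 71: 53 is a quadratic residue iff 53^35 ≡ 1 (mod 71), and a non-residue iff it is ≡ −1.
Repeated squaring mod 71: 53^2 = 2809 ≡ 40; 53^4 ≡ 40² = 1600 ≡ 38; 53^8 ≡ 38² = 1444 ≡ 24; 53^16 ≡ 24² = 576 ≡ 8; 53^32 ≡ 8² = 64 ≡ 64.
Since 35 = 32 + 2 + 1, 53^35 ≡ 64 · 40 · 53; multiplying out mod 71: 64·40 = 2560 ≡ 4, then 4·53 = 212 ≡ 70. Thus 53^35 ≡ 70 ≡ −1 (mod 71).
By Euler's criterion 53 is a quadratic non-residue mod 71: no k satisfies k² ≡ 53 (mod 71).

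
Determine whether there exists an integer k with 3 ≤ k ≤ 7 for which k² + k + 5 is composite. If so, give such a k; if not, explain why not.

At k = 5: 5² + 5 + 5 = 35 = 5·7, which is composite.

k = 5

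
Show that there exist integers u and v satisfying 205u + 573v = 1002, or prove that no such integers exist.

205 and 573 are coprime, so 205u + 573v ranges over all of ℤ.
Euclidean algorithm: 573 = 2·205 + 163, 205 = 1·163 + 42, 163 = 3·42 + 37, 42 = 1·37 + 5, 37 = 7·5 + 2, 5 = 2·2 + 1, 2 = 2·1 + 0.
Working back up the chain: 1 = 5 − 2·2 = 5 − 2·(37 − 7·5) = −2·37 + 15·5 = −2·37 + 15·(42 − 1·37) = 15·42 − 17·37 = 15·42 − 17·(163 − 3·42) = −17·163 + 66·42 = −17·163 + 66·(205 − 1·163) = 66·205 − 83·163 = 66·205 − 83·(573 − 2·205) = −83·573 + 232·205. So 205·232 + 573·(-83) = 1.
Scaling by 1002 gives the particular solution (u, v) = (232464, -83166).
The general solution is u = 232464 + 573k, v = -83166 − 205k; taking k = -405 gives the smaller pair u = 399, v = -141.
Check: 205·399 + 573·(-141) = 81795 − 80793 = 1002. ✓

u = 399, v = -141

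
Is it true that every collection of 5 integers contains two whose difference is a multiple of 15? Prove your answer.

No, the set {16, 17, 18, 19, 20} is a counterexample.

Consider the 5 integers 16, 17, …, 20. They lie in distinct residue classes modulo 15, since 5 ≤ 15.
The differences between them range over 1, …, 4, none of which is divisible by 15.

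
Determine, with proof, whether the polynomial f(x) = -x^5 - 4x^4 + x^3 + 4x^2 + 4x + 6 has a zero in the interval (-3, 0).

Such a root exists.

f(-3) = -78 and f(0) = 6, which have opposite signs.
f is continuous everywhere (it is a polynomial), in particular on [-3, 0].
By the Intermediate Value Theorem f must vanish at some point of (-3, 0).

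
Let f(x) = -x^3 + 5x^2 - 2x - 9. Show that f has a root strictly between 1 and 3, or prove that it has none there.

Such a root exists.

f(1) = -7 and f(3) = 3, which have opposite signs.
f is continuous everywhere (it is a polynomial), in particular on [1, 3].
By the Intermediate Value Theorem f must vanish at some point of (1, 3).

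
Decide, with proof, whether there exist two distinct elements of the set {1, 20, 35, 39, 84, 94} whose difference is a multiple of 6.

No such pair exists.

Reduce each element modulo 6: 1↦1, 20↦2, 35↦5, 39↦3, 84↦0, 94↦4.
No residue repeats among the 6 elements, so no pair has difference ≡ 0 (mod 6).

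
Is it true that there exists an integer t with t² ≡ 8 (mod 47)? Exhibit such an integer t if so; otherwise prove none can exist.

t = 14

t = 14 works: 14² = 196, and 196 − 8 = 188 = 4·47.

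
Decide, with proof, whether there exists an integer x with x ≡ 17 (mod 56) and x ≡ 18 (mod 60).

There is no such integer.

Reduce both congruences modulo 4, which divides 56 and 60: they say x ≡ 17 (mod 4) and x ≡ 18 (mod 4).
But 17 mod 4 = 1 while 18 mod 4 = 2, a contradiction.
Hence the system has no solution.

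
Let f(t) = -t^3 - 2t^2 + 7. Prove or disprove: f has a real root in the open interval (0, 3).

Such a root exists.

f(0) = 7 and f(3) = -38, which have opposite signs.
Since f is a polynomial it is continuous on [0, 3].
By the Intermediate Value Theorem f must vanish at some point of (0, 3).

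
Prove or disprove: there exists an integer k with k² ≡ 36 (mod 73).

k = 67

k = 67 works: 67² = 4489, and 4489 − 36 = 4453 = 61·73.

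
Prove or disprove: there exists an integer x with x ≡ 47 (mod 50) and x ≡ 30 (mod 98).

No such integer exists.

gcd(50, 98) = 2. If x ≡ 47 (mod 50) and x ≡ 30 (mod 98), then x ≡ 47 (mod 2) and x ≡ 30 (mod 2).
These are incompatible: 47 − 30 = 17 is not divisible by 2.
Therefore no such x exists.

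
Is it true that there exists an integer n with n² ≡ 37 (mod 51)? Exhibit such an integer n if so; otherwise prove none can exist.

Since 17 ∣ 51, a solution of n² ≡ 37 (mod 51) would also satisfy n² ≡ 37 ≡ 3 (mod 17).
Squares mod 17 repeat after n = 8 (as (−n)² = n²); for n = 0..8 they are 0, 1, 4, 9, 16, 8, 2, 15, 13.
So the quadratic residues mod 17 are {0, 1, 2, 4, 8, 9, 13, 15, 16}, and 3 is not among them.
Hence no integer n has n² ≡ 37 (mod 51).

There is no such integer.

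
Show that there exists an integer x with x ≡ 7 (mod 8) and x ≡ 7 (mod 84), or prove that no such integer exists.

x = 7

Here gcd(8, 84) = 4, and both 7 and 7 leave remainder 3 mod 4, so the system is consistent.
In fact x = 7 itself already satisfies 7 mod 84 = 7.
Verify: 7 = 0·8 + 7 and 7 = 0·84 + 7. ✓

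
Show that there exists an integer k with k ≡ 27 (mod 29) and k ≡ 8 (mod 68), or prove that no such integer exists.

Since 29 and 68 share no common factor, CRT says the pair of congruences has a solution (unique mod 1972).
Write k = 27 + 29t and require 27 + 29t ≡ 8 (mod 68), i.e. 29t ≡ 49 (mod 68).
To invert 29 modulo 68: 68 = 2·29 + 10, 29 = 2·10 + 9, 10 = 1·9 + 1, 9 = 9·1 + 0, and unwinding, 1 = 10 − 1·9 = 10 − (29 − 2·10) = −29 + 3·10 = −29 + 3·(68 − 2·29) = 3·68 − 7·29. Thus 29⁻¹ ≡ -7 ≡ 61 (mod 68).
Therefore t ≡ 61·49 = 2989 ≡ 65 (mod 68).
Taking t = 65 gives k = 27 + 29·65 = 1912.
Verify: 1912 = 65·29 + 27 and 1912 = 28·68 + 8. ✓

k = 1912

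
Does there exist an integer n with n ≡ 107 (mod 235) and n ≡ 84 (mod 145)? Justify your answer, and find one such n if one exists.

No such integer exists.

gcd(235, 145) = 5. If n ≡ 107 (mod 235) and n ≡ 84 (mod 145), then n ≡ 107 (mod 5) and n ≡ 84 (mod 5).
These are incompatible: 107 − 84 = 23 is not divisible by 5.
Therefore no such n exists.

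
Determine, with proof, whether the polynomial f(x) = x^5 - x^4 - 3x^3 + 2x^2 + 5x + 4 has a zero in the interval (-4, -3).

f has no root in that interval.

f(-4) = -1072 and f(-3) = -236, both negative, so a sign-change argument is unavailable; we show f keeps this sign on the whole interval.
Shift to the endpoint -3: with x = -3 − u (0 < u < 1), one computes f(-3 − u) = -u^5 - 16u^4 - 99u^3 - 295u^2 - 425u - 236.
The nonzero coefficients here are all negative, so for u > 0 every term is negative (or zero), and the constant term -236 is strictly negative.
So f is strictly negative on (-4, -3); no root exists in the interval.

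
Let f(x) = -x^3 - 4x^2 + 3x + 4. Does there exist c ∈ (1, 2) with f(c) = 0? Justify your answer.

Yes, f has a root in the interval.

f(1) = 2 and f(2) = -14, which have opposite signs.
Since f is a polynomial it is continuous on [1, 2].
So by the Intermediate Value Theorem there is a c strictly between 1 and 2 with f(c) = 0.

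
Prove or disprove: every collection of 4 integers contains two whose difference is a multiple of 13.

No, the set {11, 12, 13, 14} is a counterexample.

Try 4 consecutive integers, 11, 12, 13, 14. Their remainders mod 13 are 11, 12, 0, 1 — pairwise different, as any 4 ≤ 13 consecutive integers have distinct residues.
No two share a residue, so no pair has difference divisible by 13; the claim fails for this set.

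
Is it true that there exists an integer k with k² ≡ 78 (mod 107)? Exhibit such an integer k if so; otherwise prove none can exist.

Apply Euler's criterion with the prime 107: 78 is a quadratic residue iff 78^53 ≡ 1 (mod 107), and a non-residue iff it is ≡ −1.
Squaring successively (mod 107): 78^2 = 6084 ≡ 92; 78^4 ≡ 92² = 8464 ≡ 11; 78^8 ≡ 11² = 121 ≡ 14; 78^16 ≡ 14² = 196 ≡ 89; 78^32 ≡ 89² = 7921 ≡ 3.
Since 53 = 32 + 16 + 4 + 1, 78^53 ≡ 3 · 89 · 11 · 78; multiplying out mod 107: 3·89 = 267 ≡ 53, then 53·11 = 583 ≡ 48, then 48·78 = 3744 ≡ 106. Thus 78^53 ≡ 106 ≡ −1 (mod 107).
The value −1 means 78 is a non-residue modulo 107, so k² ≡ 78 (mod 107) is impossible.

No, no such integer exists.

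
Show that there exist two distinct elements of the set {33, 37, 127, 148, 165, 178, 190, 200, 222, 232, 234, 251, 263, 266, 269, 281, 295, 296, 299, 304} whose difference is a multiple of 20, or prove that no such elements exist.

No, no such pair exists.

Reduce each element modulo 20: 33↦13, 37↦17, 127↦7, 148↦8, 165↦5, 178↦18, 190↦10, 200↦0, 222↦2, 232↦12, 234↦14, 251↦11, 263↦3, 266↦6, 269↦9, 281↦1, 295↦15, 296↦16, 299↦19, 304↦4.
All 20 residues are distinct, so no two elements differ by a multiple of 20.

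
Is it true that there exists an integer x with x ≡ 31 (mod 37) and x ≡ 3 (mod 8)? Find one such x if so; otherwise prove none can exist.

x = 179

Since 37 and 8 share no common factor, CRT says the pair of congruences has a solution (unique mod 296).
Any solution of the first congruence is x = 31 + 37t; substituting into the second, 37t ≡ 3 − 31 ≡ 4 (mod 8).
37 ≡ 5 (mod 8), so this reads 5t ≡ 4 (mod 8). To invert 5 modulo 8: 8 = 1·5 + 3, 5 = 1·3 + 2, 3 = 1·2 + 1, 2 = 2·1 + 0, and unwinding, 1 = 3 − 1·2 = 3 − (5 − 1·3) = −5 + 2·3 = −5 + 2·(8 − 1·5) = 2·8 − 3·5. Thus 5⁻¹ ≡ -3 ≡ 5 (mod 8).
Therefore t ≡ 5·4 = 20 ≡ 4 (mod 8).
Taking t = 4 gives x = 31 + 37·4 = 179.
Verify: 179 = 4·37 + 31 and 179 = 22·8 + 3. ✓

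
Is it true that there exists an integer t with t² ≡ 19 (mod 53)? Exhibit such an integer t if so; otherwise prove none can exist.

53 is prime, so by Euler's criterion 19 is a square mod 53 iff 19^((53−1)/2) = 19^26 ≡ 1 (mod 53).
Repeated squaring mod 53: 19^2 = 361 ≡ 43; 19^4 ≡ 43² = 1849 ≡ 47; 19^8 ≡ 47² = 2209 ≡ 36; 19^16 ≡ 36² = 1296 ≡ 24.
Since 26 = 16 + 8 + 2, 19^26 ≡ 24 · 36 · 43; multiplying out mod 53: 24·36 = 864 ≡ 16, then 16·43 = 688 ≡ 52. Thus 19^26 ≡ 52 ≡ −1 (mod 53).
The value −1 means 19 is a non-residue modulo 53, so t² ≡ 19 (mod 53) is impossible.

No such integer exists.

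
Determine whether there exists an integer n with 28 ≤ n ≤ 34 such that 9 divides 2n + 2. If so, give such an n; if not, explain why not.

For n = 28, 29, …, 34 the values of 2n + 2 modulo 9 are 4, 6, 8, 1, 3, 5, 7 respectively.
Since 0 is absent from this list, 9 ∤ 2n + 2 for every n with 28 ≤ n ≤ 34.

No such integer n in that range exists.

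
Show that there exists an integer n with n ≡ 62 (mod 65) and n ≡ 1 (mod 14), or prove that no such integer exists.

n = 127

gcd(65, 14) = 1, so the Chinese Remainder Theorem guarantees exactly one residue class mod 910 satisfying both.
Write n = 62 + 65t and require 62 + 65t ≡ 1 (mod 14), i.e. 65t ≡ 9 (mod 14).
65 ≡ 9 (mod 14), so this reads 9t ≡ 9 (mod 14). Since 9·11 = 99 = 7·14 + 1, the inverse of 9 mod 14 is 11.
Therefore t ≡ 11·9 = 99 ≡ 1 (mod 14).
With t = 1: n = 62 + 65·1 = 127.
Indeed 127 ≡ 62 (mod 65) and 127 ≡ 1 (mod 14).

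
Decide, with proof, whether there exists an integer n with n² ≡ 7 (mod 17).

Squares mod 17 repeat after n = 8 (as (−n)² = n²); for n = 0..8 they are 0, 1, 4, 9, 16, 8, 2, 15, 13.
The set of squares mod 17 is therefore {0, 1, 2, 4, 8, 9, 13, 15, 16}, which does not contain 7.
Therefore n² ≡ 7 (mod 17) has no solution.

There is no such integer.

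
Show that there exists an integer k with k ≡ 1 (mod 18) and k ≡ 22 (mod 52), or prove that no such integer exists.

There is no such integer.

Both moduli are multiples of 2 = gcd(18, 52), so any solution would satisfy k ≡ 1 and k ≡ 22 modulo 2 simultaneously.
These are incompatible: 1 − 22 = -21 is not divisible by 2.
Therefore no such k exists.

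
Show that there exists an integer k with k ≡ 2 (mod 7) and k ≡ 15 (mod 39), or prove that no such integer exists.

The moduli 7 and 39 are coprime, so by the Chinese Remainder Theorem a unique solution modulo 273 exists.
Any solution of the first congruence is k = 2 + 7t; substituting into the second, 7t ≡ 15 − 2 ≡ 13 (mod 39).
Since 7·28 = 196 = 5·39 + 1, the inverse of 7 mod 39 is 28.
Multiplying by 28: t ≡ 28·13 = 364 ≡ 13 (mod 39).
With t = 13: k = 2 + 7·13 = 93.
Verify: 93 = 13·7 + 2 and 93 = 2·39 + 15. ✓

k = 93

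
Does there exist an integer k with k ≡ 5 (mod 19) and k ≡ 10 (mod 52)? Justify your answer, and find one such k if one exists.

k = 62

The moduli 19 and 52 are coprime, so by the Chinese Remainder Theorem a unique solution modulo 988 exists.
Any solution of the first congruence is k = 5 + 19t; substituting into the second, 19t ≡ 10 − 5 ≡ 5 (mod 52).
Since 19·11 = 209 = 4·52 + 1, the inverse of 19 mod 52 is 11.
Therefore t ≡ 11·5 = 55 ≡ 3 (mod 52).
With t = 3: k = 5 + 19·3 = 62.
Verify: 62 = 3·19 + 5 and 62 = 1·52 + 10. ✓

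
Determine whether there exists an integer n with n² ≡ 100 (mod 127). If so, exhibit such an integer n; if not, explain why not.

n = 117

n = 117 works: 117² = 13689, and 13689 − 100 = 13589 = 107·127.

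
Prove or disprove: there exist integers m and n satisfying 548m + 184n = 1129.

gcd(548, 184) = 4, so every integer of the form 548m + 184n is a multiple of 4.
But 1129 is not a multiple of 4 (it leaves remainder 1).
Therefore 548m + 184n = 1129 has no solution in integers.

No such integers exist.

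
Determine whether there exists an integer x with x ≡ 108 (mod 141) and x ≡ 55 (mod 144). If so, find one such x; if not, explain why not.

There is no such integer.

gcd(141, 144) = 3. If x ≡ 108 (mod 141) and x ≡ 55 (mod 144), then x ≡ 108 (mod 3) and x ≡ 55 (mod 3).
But 108 mod 3 = 0 while 55 mod 3 = 1, a contradiction.
Hence the system has no solution.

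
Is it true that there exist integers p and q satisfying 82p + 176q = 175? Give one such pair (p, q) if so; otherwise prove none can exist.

No such integers exist.

Any value of 82p + 176q is a multiple of gcd(82, 176) = 2.
However 175 leaves remainder 1 on division by 2.
Hence no integers p, q satisfy the equation.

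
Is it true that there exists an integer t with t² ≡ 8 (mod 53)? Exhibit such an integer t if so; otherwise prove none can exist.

Apply Euler's criterion with the prime 53: 8 is a quadratic residue iff 8^26 ≡ 1 (mod 53), and a non-residue iff it is ≡ −1.
Repeated squaring mod 53: 8^2 = 64 ≡ 11; 8^4 ≡ 11² = 121 ≡ 15; 8^8 ≡ 15² = 225 ≡ 13; 8^16 ≡ 13² = 169 ≡ 10.
Since 26 = 16 + 8 + 2, 8^26 ≡ 10 · 13 · 11; multiplying out mod 53: 10·13 = 130 ≡ 24, then 24·11 = 264 ≡ 52. Thus 8^26 ≡ 52 ≡ −1 (mod 53).
By Euler's criterion 8 is a quadratic non-residue mod 53: no t satisfies t² ≡ 8 (mod 53).

No, no such integer exists.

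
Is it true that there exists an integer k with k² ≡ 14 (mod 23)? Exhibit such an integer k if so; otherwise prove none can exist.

Apply Euler's criterion with the prime 23: 14 is a quadratic residue iff 14^11 ≡ 1 (mod 23), and a non-residue iff it is ≡ −1.
Squaring successively (mod 23): 14^2 = 196 ≡ 12; 14^4 ≡ 12² = 144 ≡ 6; 14^8 ≡ 6² = 36 ≡ 13.
Since 11 = 8 + 2 + 1, 14^11 ≡ 13 · 12 · 14; multiplying out mod 23: 13·12 = 156 ≡ 18, then 18·14 = 252 ≡ 22. Thus 14^11 ≡ 22 ≡ −1 (mod 23).
By Euler's criterion 14 is a quadratic non-residue mod 23: no k satisfies k² ≡ 14 (mod 23).

No, no such integer exists.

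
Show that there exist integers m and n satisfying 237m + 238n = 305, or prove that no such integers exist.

Since gcd(237, 238) = 1, every integer is an integer combination of 237 and 238.
Euclidean algorithm: 238 = 1·237 + 1, 237 = 237·1 + 0.
Unwinding: 1 = 238 − 1·237, i.e. 237·(-1) + 238·1 = 1.
Multiplying through by 305: m = (-1)·305 = -305, n = 1·305 = 305 is a solution.
Shifting by a multiple of (238, −237) keeps it a solution: m = -305 + 2·238 = 171, n = 305 − 2·237 = -169.
Check: 237·171 + 238·(-169) = 40527 − 40222 = 305. ✓

m = 171, n = -169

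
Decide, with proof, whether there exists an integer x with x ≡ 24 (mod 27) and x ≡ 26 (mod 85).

Since 27 and 85 share no common factor, CRT says the pair of congruences has a solution (unique mod 2295).
Any solution of the first congruence is x = 24 + 27t; substituting into the second, 27t ≡ 26 − 24 ≡ 2 (mod 85).
Invert 27 mod 85 by the Euclidean algorithm: 85 = 3·27 + 4, 27 = 6·4 + 3, 4 = 1·3 + 1, 3 = 3·1 + 0; back-substituting, 1 = 4 − 1·3 = 4 − (27 − 6·4) = −27 + 7·4 = −27 + 7·(85 − 3·27) = 7·85 − 22·27. Hence 27·(-22) ≡ 1, so 27⁻¹ ≡ -22 ≡ 63 (mod 85).
Multiplying by 63: t ≡ 63·2 = 126 ≡ 41 (mod 85).
Taking t = 41 gives x = 24 + 27·41 = 1131.
Verify: 1131 = 41·27 + 24 and 1131 = 13·85 + 26. ✓

x = 1131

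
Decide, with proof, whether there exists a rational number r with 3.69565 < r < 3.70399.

Scale by 10: the interval becomes (36.95650, 37.03990), which contains the integer 37.
So r = 37/10 works: it is a ratio of integers, and dividing 10·3.69565 < 37 < 10·3.70399 through by 10 gives 3.69565 < 37/10 < 3.70399.

r = 37/10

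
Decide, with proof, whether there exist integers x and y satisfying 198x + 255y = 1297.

gcd(198, 255) = 3, so every integer of the form 198x + 255y is a multiple of 3.
But 1297 = 3·432 + 1, so 3 ∤ 1297.
Hence no integers x, y satisfy the equation.

No, no such integers exist.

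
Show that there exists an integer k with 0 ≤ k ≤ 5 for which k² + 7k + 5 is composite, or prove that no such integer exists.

k = 5

At k = 5: 5² + 7·5 + 5 = 65 = 5·13, which is composite.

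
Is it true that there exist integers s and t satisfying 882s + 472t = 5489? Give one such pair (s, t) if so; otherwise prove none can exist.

No such integers exist.

Any value of 882s + 472t is a multiple of gcd(882, 472) = 2.
But 5489 is not a multiple of 2 (it leaves remainder 1).
Therefore 882s + 472t = 5489 has no solution in integers.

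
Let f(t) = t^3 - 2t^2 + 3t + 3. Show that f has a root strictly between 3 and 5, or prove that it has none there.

Evaluate at the endpoints: f(3) = 21, f(5) = 93 — same sign (positive).
The derivative f'(t) = 3t^2 - 4t + 3 is a quadratic with discriminant (-4)² − 4·3·3 = -20 < 0; it never vanishes, so it is always positive (sign of the leading coefficient).
So f is strictly increasing; between 3 and 5 its values lie between f(3) = 21 and f(5) = 93, all positive. Therefore f has no root in (3, 5).

f has no root in that interval.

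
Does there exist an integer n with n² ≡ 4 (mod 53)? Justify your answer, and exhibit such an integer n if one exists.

n = 51

Take n = 51. Then 51² = 2601 = 49·53 + 4, so 51² ≡ 4 (mod 53).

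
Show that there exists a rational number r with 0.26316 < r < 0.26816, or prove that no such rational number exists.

Scale by 15: the interval becomes (3.94740, 4.02240), which contains the integer 4.
Dividing back, 0.26316 < 4/15 < 0.26816, and 4/15 is rational.

r = 4/15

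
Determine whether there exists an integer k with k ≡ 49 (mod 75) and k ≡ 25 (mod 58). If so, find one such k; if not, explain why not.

gcd(75, 58) = 1, so the Chinese Remainder Theorem guarantees exactly one residue class mod 4350 satisfying both.
Any solution of the first congruence is k = 49 + 75t; substituting into the second, 75t ≡ 25 − 49 ≡ 34 (mod 58).
75 ≡ 17 (mod 58), so this reads 17t ≡ 34 (mod 58). Since 17·41 = 697 = 12·58 + 1, the inverse of 17 mod 58 is 41.
Therefore t ≡ 41·34 = 1394 ≡ 2 (mod 58).
Taking t = 2 gives k = 49 + 75·2 = 199.
Indeed 199 ≡ 49 (mod 75) and 199 ≡ 25 (mod 58).

k = 199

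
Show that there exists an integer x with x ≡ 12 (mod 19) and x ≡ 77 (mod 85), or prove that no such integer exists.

Since 19 and 85 share no common factor, CRT says the pair of congruences has a solution (unique mod 1615).
Write x = 12 + 19t and require 12 + 19t ≡ 77 (mod 85), i.e. 19t ≡ 65 (mod 85).
To invert 19 modulo 85: 85 = 4·19 + 9, 19 = 2·9 + 1, 9 = 9·1 + 0, and unwinding, 1 = 19 − 2·9 = 19 − 2·(85 − 4·19) = −2·85 + 9·19. Thus 19⁻¹ ≡ 9 (mod 85).
Therefore t ≡ 9·65 = 585 ≡ 75 (mod 85).
With t = 75: x = 12 + 19·75 = 1437.
Check: 1437 mod 19 = 12, 1437 mod 85 = 77. ✓

x = 1437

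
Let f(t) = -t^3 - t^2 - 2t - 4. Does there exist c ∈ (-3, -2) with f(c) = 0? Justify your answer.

f has no root in that interval.

f(-3) = 20 and f(-2) = 4, both positive.
The derivative f'(t) = -3t^2 - 2t - 2 is a quadratic with discriminant (-2)² − 4·(-3)·(-2) = -20 < 0; it never vanishes, so it is always negative (sign of the leading coefficient).
Hence f is strictly decreasing on ℝ, and in particular on [-3, -2]. A strictly monotone function with same-sign endpoint values stays positive on the whole interval, so f has no zero in (-3, -2).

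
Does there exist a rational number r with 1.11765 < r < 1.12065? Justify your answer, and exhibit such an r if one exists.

Multiplying by 25: 25·1.11765 = 27.94125 and 25·1.12065 = 28.01625, so the integer 28 lies strictly between them.
So r = 28/25 works: it is a ratio of integers, and dividing 25·1.11765 < 28 < 25·1.12065 through by 25 gives 1.11765 < 28/25 < 1.12065.

r = 28/25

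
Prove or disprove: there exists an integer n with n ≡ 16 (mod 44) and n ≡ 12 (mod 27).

n = 984

Since 44 and 27 share no common factor, CRT says the pair of congruences has a solution (unique mod 1188).
Write n = 16 + 44t and require 16 + 44t ≡ 12 (mod 27), i.e. 44t ≡ 23 (mod 27).
44 ≡ 17 (mod 27), so this reads 17t ≡ 23 (mod 27). Note 17·8 = 136 ≡ 1 (mod 27) (as 136 − 1 = 5·27), so 17⁻¹ ≡ 8.
Multiplying by 8: t ≡ 8·23 = 184 ≡ 22 (mod 27).
Taking t = 22 gives n = 16 + 44·22 = 984.
Verify: 984 = 22·44 + 16 and 984 = 36·27 + 12. ✓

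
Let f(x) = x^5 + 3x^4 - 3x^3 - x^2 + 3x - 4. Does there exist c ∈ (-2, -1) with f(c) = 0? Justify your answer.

Such a root exists.

f(-2) = 26 and f(-1) = -3, which have opposite signs.
Since f is a polynomial it is continuous on [-2, -1].
The Intermediate Value Theorem then guarantees some c ∈ (-2, -1) with f(c) = 0.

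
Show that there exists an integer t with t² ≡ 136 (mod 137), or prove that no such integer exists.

t = 100

t = 100 works: 100² = 10000, and 10000 − 136 = 9864 = 72·137.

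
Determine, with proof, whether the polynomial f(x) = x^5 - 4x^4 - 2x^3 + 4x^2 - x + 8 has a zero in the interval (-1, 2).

f(-1) = 10 and f(2) = -26, which have opposite signs.
As a polynomial, f is continuous on every closed interval.
By the Intermediate Value Theorem, f takes the value 0 somewhere in the open interval.

Such a root exists.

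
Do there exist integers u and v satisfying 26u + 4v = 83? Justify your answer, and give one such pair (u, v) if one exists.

Both 26 and 4 are divisible by gcd(26, 4) = 2, hence so is any combination 26u + 4v.
However 83 leaves remainder 1 on division by 2.
Therefore 26u + 4v = 83 has no solution in integers.

No, no such integers exist.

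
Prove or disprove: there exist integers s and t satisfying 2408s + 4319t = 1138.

gcd(2408, 4319) = 7, so every integer of the form 2408s + 4319t is a multiple of 7.
But 1138 = 7·162 + 4, so 7 ∤ 1138.
Hence no integers s, t satisfy the equation.

No such integers exist.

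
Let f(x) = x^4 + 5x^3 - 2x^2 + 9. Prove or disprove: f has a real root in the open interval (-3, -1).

Yes, f has a root in the interval.

f(-3) = -63 and f(-1) = 3, which have opposite signs.
f is continuous everywhere (it is a polynomial), in particular on [-3, -1].
By the Intermediate Value Theorem f must vanish at some point of (-3, -1).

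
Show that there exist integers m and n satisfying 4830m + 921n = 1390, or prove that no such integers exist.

gcd(4830, 921) = 3, so every integer of the form 4830m + 921n is a multiple of 3.
But 1390 is not a multiple of 3 (it leaves remainder 1).
Therefore 4830m + 921n = 1390 has no solution in integers.

There are no such integers.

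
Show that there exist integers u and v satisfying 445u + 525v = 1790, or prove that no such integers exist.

gcd(445, 525) = 5, and 5 divides 1790, so integer solutions exist.
Dividing through by 5 reduces the equation to 89u + 105v = 358.
Dividing repeatedly: 105 = 1·89 + 16, 89 = 5·16 + 9, 16 = 1·9 + 7, 9 = 1·7 + 2, 7 = 3·2 + 1, 2 = 2·1 + 0.
Back-substituting, 1 = 7 − 3·2 = 7 − 3·(9 − 1·7) = −3·9 + 4·7 = −3·9 + 4·(16 − 1·9) = 4·16 − 7·9 = 4·16 − 7·(89 − 5·16) = −7·89 + 39·16 = −7·89 + 39·(105 − 1·89) = 39·105 − 46·89; that is, 89·(-46) + 105·39 = 1.
Multiplying through by 358: u = (-46)·358 = -16468, v = 39·358 = 13962 is a solution.
Adding 157·105 to u and subtracting 157·89 from v gives the tidier solution (17, -11).
Check: 445·17 + 525·(-11) = 7565 − 5775 = 1790. ✓

u = 17, v = -11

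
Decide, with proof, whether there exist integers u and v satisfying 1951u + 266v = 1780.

u = 20, v = -140

Since gcd(1951, 266) = 1, every integer is an integer combination of 1951 and 266.
Dividing repeatedly: 1951 = 7·266 + 89, 266 = 2·89 + 88, 89 = 1·88 + 1, 88 = 88·1 + 0.
Back-substituting, 1 = 89 − 1·88 = 89 − (266 − 2·89) = −266 + 3·89 = −266 + 3·(1951 − 7·266) = 3·1951 − 22·266; that is, 1951·3 + 266·(-22) = 1.
Times 1780: 1951·5340 + 266·(-39160) = 1780, so (5340, -39160) solves it.
The general solution is u = 5340 + 266k, v = -39160 − 1951k; taking k = -20 gives the smaller pair u = 20, v = -140.
Indeed 1951·20 + 266·(-140) = 39020 − 37240 = 1780.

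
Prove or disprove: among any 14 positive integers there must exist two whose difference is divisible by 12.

Partition the integers by their residue mod 12; there are 12 classes.
Placing 14 integers into 12 classes, some class receives at least two — say a and b.
Then a ≡ b (mod 12), i.e. 12 ∣ (a − b).

Yes, this is always true.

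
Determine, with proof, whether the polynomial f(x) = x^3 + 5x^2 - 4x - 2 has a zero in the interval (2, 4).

The endpoint values f(2) = 18 and f(4) = 126 are both positive. Claim: f(x) > 0 for every x in (2, 4).
Substitute x = 2 + u, where 0 < u < 2 on the interval. Expanding, f(2 + u) = u^3 + 11u^2 + 28u + 18.
The nonzero coefficients here are all positive, so for u > 0 every term is positive (or zero), and the constant term 18 is strictly positive.
So f is strictly positive on (2, 4); no root exists in the interval.

No such root exists.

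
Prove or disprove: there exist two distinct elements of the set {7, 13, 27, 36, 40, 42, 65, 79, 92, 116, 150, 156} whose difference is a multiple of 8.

7 mod 8 = 7 and 79 mod 8 = 7, so 79 − 7 = 72 = 9·8.

The pair (7, 79) works.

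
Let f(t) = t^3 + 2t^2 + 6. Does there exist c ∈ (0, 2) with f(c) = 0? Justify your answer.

The endpoint values f(0) = 6 and f(2) = 22 are both positive. Claim: f(t) > 0 for every t in (0, 2).
The nonzero coefficients of f are all positive, so for t > 0 every term of f(t) is positive (the constant term 6 strictly so).
Therefore f(t) > 0 throughout (0, 2), and f has no zero there.

No.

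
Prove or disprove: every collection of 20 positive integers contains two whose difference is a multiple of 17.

There are exactly 17 possible remainders on division by 17.
With 20 integers and only 17 classes, the pigeonhole principle forces two of them, say a and b, into the same class.
Equal remainders mean a − b ≡ 0 (mod 17), so 17 divides their difference.

True.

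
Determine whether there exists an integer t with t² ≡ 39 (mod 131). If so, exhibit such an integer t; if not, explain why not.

Take t = 63. Then 63² = 3969 = 30·131 + 39, so 63² ≡ 39 (mod 131).

t = 63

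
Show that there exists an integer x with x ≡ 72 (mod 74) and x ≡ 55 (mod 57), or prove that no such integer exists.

x = 4216

The moduli 74 and 57 are coprime, so by the Chinese Remainder Theorem a unique solution modulo 4218 exists.
Any solution of the first congruence is x = 72 + 74t; substituting into the second, 74t ≡ 55 − 72 ≡ 40 (mod 57).
74 ≡ 17 (mod 57), so this reads 17t ≡ 40 (mod 57). Invert 17 mod 57 by the Euclidean algorithm: 57 = 3·17 + 6, 17 = 2·6 + 5, 6 = 1·5 + 1, 5 = 5·1 + 0; back-substituting, 1 = 6 − 1·5 = 6 − (17 − 2·6) = −17 + 3·6 = −17 + 3·(57 − 3·17) = 3·57 − 10·17. Hence 17·(-10) ≡ 1, so 17⁻¹ ≡ -10 ≡ 47 (mod 57).
Multiplying by 47: t ≡ 47·40 = 1880 ≡ 56 (mod 57).
Taking t = 56 gives x = 72 + 74·56 = 4216.
Check: 4216 mod 74 = 72, 4216 mod 57 = 55. ✓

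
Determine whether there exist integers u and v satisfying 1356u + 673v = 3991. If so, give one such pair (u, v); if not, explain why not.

u = 601, v = -1205

Since gcd(1356, 673) = 1, every integer is an integer combination of 1356 and 673.
Dividing repeatedly: 1356 = 2·673 + 10, 673 = 67·10 + 3, 10 = 3·3 + 1, 3 = 3·1 + 0.
Working back up the chain: 1 = 10 − 3·3 = 10 − 3·(673 − 67·10) = −3·673 + 202·10 = −3·673 + 202·(1356 − 2·673) = 202·1356 − 407·673. So 1356·202 + 673·(-407) = 1.
Scaling by 3991 gives the particular solution (u, v) = (806182, -1624337).
Shifting by a multiple of (673, −1356) keeps it a solution: u = 806182 − 1197·673 = 601, v = -1624337 + 1197·1356 = -1205.
Check: 1356·601 + 673·(-1205) = 814956 − 810965 = 3991. ✓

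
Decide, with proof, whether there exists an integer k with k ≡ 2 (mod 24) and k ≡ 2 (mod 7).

gcd(24, 7) = 1, so the Chinese Remainder Theorem guarantees exactly one residue class mod 168 satisfying both.
Any solution of the first congruence is k = 2 + 24t; substituting into the second, 24t ≡ 2 − 2 ≡ 0 (mod 7).
24 ≡ 3 (mod 7), so this reads 3t ≡ 0 (mod 7). t = 0 satisfies this.
With t = 0: k = 2 + 24·0 = 2.
Check: 2 mod 24 = 2, 2 mod 7 = 2. ✓

k = 2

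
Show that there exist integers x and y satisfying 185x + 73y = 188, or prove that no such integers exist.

x = 46, y = -114

185 and 73 are coprime, so 185x + 73y ranges over all of ℤ.
Dividing repeatedly: 185 = 2·73 + 39, 73 = 1·39 + 34, 39 = 1·34 + 5, 34 = 6·5 + 4, 5 = 1·4 + 1, 4 = 4·1 + 0.
Working back up the chain: 1 = 5 − 1·4 = 5 − (34 − 6·5) = −34 + 7·5 = −34 + 7·(39 − 1·34) = 7·39 − 8·34 = 7·39 − 8·(73 − 1·39) = −8·73 + 15·39 = −8·73 + 15·(185 − 2·73) = 15·185 − 38·73. So 185·15 + 73·(-38) = 1.
Times 188: 185·2820 + 73·(-7144) = 188, so (2820, -7144) solves it.
Subtracting 38·73 from x and adding 38·185 to y gives the tidier solution (46, -114).
Indeed 185·46 + 73·(-114) = 8510 − 8322 = 188.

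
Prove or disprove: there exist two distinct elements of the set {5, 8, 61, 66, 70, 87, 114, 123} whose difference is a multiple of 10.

No, no such pair exists.

Residues mod 10: 5↦5, 8↦8, 61↦1, 66↦6, 70↦0, 87↦7, 114↦4, 123↦3.
These 8 residues are pairwise different, hence no difference of two elements is divisible by 10.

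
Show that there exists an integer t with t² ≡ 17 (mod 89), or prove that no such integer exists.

t = 62

Take t = 62. Then 62² = 3844 = 43·89 + 17, so 62² ≡ 17 (mod 89).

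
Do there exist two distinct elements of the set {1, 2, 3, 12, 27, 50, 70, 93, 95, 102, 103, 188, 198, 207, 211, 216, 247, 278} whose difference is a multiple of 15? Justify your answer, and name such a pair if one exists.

Reduce each element mod 15: 1↦1, 2↦2, 3↦3, 12↦12, 27↦12, 50↦5, 70↦10, 93↦3, 95↦5, 102↦12, 103↦13, 188↦8, 198↦3, 207↦12, 211↦1, 216↦6, 247↦7, 278↦8. The residue 1 repeats (at 1 and 211), and 211 − 1 = 210 = 14·15.

1 and 211 are such a pair.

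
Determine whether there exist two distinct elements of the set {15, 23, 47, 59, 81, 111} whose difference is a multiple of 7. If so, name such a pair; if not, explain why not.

No such pair exists.

Two integers differ by a multiple of 7 exactly when they have the same residue mod 7. The residues are 15↦1, 23↦2, 47↦5, 59↦3, 81↦4, 111↦6.
No residue repeats among the 6 elements, so no pair has difference ≡ 0 (mod 7).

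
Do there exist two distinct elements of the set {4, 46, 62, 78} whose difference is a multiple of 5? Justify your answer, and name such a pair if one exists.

No such pair exists.

Reduce each element modulo 5: 4↦4, 46↦1, 62↦2, 78↦3.
These 4 residues are pairwise different, hence no difference of two elements is divisible by 5.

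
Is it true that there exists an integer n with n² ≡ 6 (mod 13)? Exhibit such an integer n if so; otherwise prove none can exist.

No, no such integer exists.

Squares mod 13 repeat after n = 6 (as (−n)² = n²); for n = 0..6 they are 0, 1, 4, 9, 3, 12, 10.
The set of squares mod 13 is therefore {0, 1, 3, 4, 9, 10, 12}, which does not contain 6.
Therefore n² ≡ 6 (mod 13) has no solution.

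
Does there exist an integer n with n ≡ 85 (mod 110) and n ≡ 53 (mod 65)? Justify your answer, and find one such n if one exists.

Both moduli are multiples of 5 = gcd(110, 65), so any solution would satisfy n ≡ 85 and n ≡ 53 modulo 5 simultaneously.
These are incompatible: 85 − 53 = 32 is not divisible by 5.
So no integer satisfies both congruences.

There is no such integer.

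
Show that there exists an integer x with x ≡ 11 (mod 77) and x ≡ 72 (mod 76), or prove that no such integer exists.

x = 4708

gcd(77, 76) = 1, so the Chinese Remainder Theorem guarantees exactly one residue class mod 5852 satisfying both.
Any solution of the first congruence is x = 11 + 77t; substituting into the second, 77t ≡ 72 − 11 ≡ 61 (mod 76).
77 ≡ 1 (mod 76), so this reads 1t ≡ 61 (mod 76). So t ≡ 61 (mod 76).
Taking t = 61 gives x = 11 + 77·61 = 4708.
Check: 4708 mod 77 = 11, 4708 mod 76 = 72. ✓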